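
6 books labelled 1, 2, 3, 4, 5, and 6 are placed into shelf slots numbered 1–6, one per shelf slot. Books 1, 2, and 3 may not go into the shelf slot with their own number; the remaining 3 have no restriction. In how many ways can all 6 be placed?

426

Let Aᵢ (for i ∈ {1, 2, 3}) be the placements that put book i in its forbidden shelf slot. Any j of these fix j positions, leaving (6−j)! ways to fill the rest, and there are C(3,j) ways to pick which j.
By inclusion–exclusion, the number of valid placements is Σ_{j=0}^{3} (−1)^j C(3,j)·(6−j)!.
Computing: 720 − 360 + 72 − 6 = 426.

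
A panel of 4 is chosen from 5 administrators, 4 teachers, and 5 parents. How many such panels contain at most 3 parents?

996

Split by how many parents are chosen (0 through 3).
Sum: C(5,0)·C(9,4) + C(5,1)·C(9,3) + C(5,2)·C(9,2) + C(5,3)·C(9,1) = 126 + 420 + 360 + 90 = 996.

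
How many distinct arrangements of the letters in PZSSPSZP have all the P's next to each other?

60

Treat the 3 copies of P as a single block. The multiset to arrange is then {PPP, S, S, S, Z, Z}, 6 items in all.
That gives (6)!/(3!·2!) = 60 arrangements.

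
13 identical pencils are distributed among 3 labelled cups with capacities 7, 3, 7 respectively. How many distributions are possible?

14

By stars and bars, unrestricted non-negative solutions to x_1+…+x_3 = 13 number C(13+2,2) = 105.
Subtract solutions that violate a single cap (substitute x_i' = x_i − (cap_i+1)): x_1 ≥ 8 gives C(7,2) = 21; x_2 ≥ 4 gives C(11,2) = 55; x_3 ≥ 8 gives C(7,2) = 21. Together 97.
Add back pairs where two caps are both exceeded: 3 + 0 + 3 = 6.
By inclusion–exclusion the count is 105 − 97 + 6 = 14.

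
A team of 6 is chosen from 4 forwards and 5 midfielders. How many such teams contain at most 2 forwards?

Split by how many forwards are chosen (0 through 2).
Sum: C(4,0)·C(5,6) + C(4,1)·C(5,5) + C(4,2)·C(5,4) = 0 + 4 + 30 = 34.

34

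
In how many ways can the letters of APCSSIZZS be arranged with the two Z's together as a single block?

Treat the 2 copies of Z as a single block. The multiset to arrange is then {ZZ, A, C, I, P, S, S, S}, 8 items in all.
That gives (8)!/(3!) = 6720 arrangements.

6720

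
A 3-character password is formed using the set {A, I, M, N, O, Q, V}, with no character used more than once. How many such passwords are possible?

Choose and order 3 of the 7 symbols: the first character has 7 options, the next 6, then 5.
That product is 7 × 6 × 5 = 210.

210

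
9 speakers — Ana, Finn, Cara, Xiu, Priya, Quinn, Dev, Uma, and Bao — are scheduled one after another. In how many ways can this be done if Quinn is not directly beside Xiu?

Of the 9! = 362880 arrangements, those with Quinn and Xiu adjacent number 2 × 8! = 80640 (treat the pair as a block with 2 internal orders).
Complementary counting: 362880 − 80640 = 282240.

282240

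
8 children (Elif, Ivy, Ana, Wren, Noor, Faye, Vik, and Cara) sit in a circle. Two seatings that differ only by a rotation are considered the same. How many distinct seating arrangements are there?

Around a circle, 8 distinct people have 8!/8 = (7)! = 5040 rotationally distinct seatings.

5040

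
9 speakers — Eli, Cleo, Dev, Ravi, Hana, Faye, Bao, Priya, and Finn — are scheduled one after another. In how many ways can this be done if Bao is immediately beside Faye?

Glue Bao and Faye into one block (2 internal orders), leaving 8 units to arrange in a row.
So the count is 2·(8)! = 80640.

80640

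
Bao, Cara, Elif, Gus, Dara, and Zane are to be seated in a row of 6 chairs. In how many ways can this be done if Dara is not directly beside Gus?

There are 6! = 720 arrangements in all. If Dara and Gus are adjacent, merging them into one block gives 2·(5)! = 240 arrangements.
So 720 − 240 = 480 arrangements keep them apart.

480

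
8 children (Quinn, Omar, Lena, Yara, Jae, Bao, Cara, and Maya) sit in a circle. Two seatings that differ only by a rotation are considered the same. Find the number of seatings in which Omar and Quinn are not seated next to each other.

3600

Without the restriction there are (7)! = 5040 seatings.
Those with Omar next to Quinn: fuse the pair into one unit and seat 7 units around a circle — 2·(6)! = 1440.
Subtracting, 5040 − 1440 = 3600.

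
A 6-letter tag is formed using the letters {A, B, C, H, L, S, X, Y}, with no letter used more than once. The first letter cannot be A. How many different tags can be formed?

The first letter has 8−1 = 7 choices (anything except A).
The remaining 5 letters are filled from the other 7 symbols without repetition: 7 × 6 × 5 × 4 × 3 = 2520.
Total: 7 × 2520 = 17640.

17640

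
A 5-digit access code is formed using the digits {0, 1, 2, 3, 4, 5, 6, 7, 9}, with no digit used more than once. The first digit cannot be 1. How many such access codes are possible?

13440

The first digit has 9−1 = 8 choices (anything except 1).
The remaining 4 digits are filled from the other 8 symbols without repetition: 8 × 7 × 6 × 5 = 1680.
Total: 8 × 1680 = 13440.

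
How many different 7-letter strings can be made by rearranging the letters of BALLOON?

BALLOON has 7 letters with L appearing twice and O appearing twice.
So there are 7! / (2!·2!) = 1260 distinguishable arrangements.

1260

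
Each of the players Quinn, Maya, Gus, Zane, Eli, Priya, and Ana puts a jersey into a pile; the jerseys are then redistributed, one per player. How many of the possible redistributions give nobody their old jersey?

1854

This is the derangement count D_7: permutations of 7 items with no fixed point.
By inclusion–exclusion this is Σ_{j=0}^{7} (−1)^j C(7,j)·(7−j)!.
Computing: 5040 − 5040 + 2520 − 840 + 210 − 42 + 7 − 1 = 1854.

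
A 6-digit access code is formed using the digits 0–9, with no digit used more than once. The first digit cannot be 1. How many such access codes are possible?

136080

The first digit has 10−1 = 9 choices (anything except 1).
The remaining 5 digits are filled from the other 9 symbols without repetition: 9 × 8 × 7 × 6 × 5 = 15120.
Total: 9 × 15120 = 136080.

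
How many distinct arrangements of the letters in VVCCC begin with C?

With the first slot taken by C, it remains to arrange the other 4 letters (VVCC).
Those 4 letters have C appearing twice and V appearing twice, giving (4)!/(2!·2!) = 6.

6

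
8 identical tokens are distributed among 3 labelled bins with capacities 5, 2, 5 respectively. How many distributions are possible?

Ignoring the caps, the number of non-negative solutions to x_1+…+x_3 = 8 is C(10,2) = 45.
Subtract solutions that violate a single cap (substitute x_i' = x_i − (cap_i+1)): x_1 ≥ 6 gives C(4,2) = 6; x_2 ≥ 3 gives C(7,2) = 21; x_3 ≥ 6 gives C(4,2) = 6. Together 33.
No two caps can be exceeded simultaneously, so the pair terms are all 0.
By inclusion–exclusion the count is 45 − 33 + 0 = 12.

12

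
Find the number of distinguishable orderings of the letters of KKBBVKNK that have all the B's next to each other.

210

Treat the 2 copies of B as a single block. The multiset to arrange is then {BB, K, K, K, K, N, V}, 7 items in all.
That gives (7)!/(4!) = 210 arrangements.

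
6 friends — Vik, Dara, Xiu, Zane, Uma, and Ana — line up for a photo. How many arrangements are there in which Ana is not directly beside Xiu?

480

There are 6! = 720 arrangements in all. If Ana and Xiu are adjacent, merging them into one block gives 2·(5)! = 240 arrangements.
Complementary counting: 720 − 240 = 480.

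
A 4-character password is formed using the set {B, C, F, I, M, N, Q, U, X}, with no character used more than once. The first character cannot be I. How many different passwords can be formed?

The first character has 9−1 = 8 choices (anything except I).
The remaining 3 characters are filled from the other 8 symbols without repetition: 8 × 7 × 6 = 336.
Total: 8 × 336 = 2688.

2688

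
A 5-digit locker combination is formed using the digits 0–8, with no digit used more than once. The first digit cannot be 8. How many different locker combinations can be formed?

The first digit has 9−1 = 8 choices (anything except 8).
The remaining 4 digits are filled from the other 8 symbols without repetition: 8 × 7 × 6 × 5 = 1680.
Total: 8 × 1680 = 13440.

13440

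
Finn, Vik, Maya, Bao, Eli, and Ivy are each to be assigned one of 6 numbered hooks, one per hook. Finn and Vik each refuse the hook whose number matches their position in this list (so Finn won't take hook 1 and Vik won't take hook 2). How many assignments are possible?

Let Aᵢ (for i ∈ {1, 2}) be the placements that put person i in their forbidden hook. Any j of these fix j positions, leaving (6−j)! ways to fill the rest, and there are C(2,j) ways to pick which j.
By inclusion–exclusion, the number of valid placements is Σ_{j=0}^{2} (−1)^j C(2,j)·(6−j)!.
Computing: 720 − 240 + 24 = 504.

504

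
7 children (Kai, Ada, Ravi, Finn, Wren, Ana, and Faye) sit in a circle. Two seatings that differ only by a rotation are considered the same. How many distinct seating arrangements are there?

Fix one person's seat to break rotational symmetry; the remaining 6 people can be arranged in (6)! = 720 ways.

720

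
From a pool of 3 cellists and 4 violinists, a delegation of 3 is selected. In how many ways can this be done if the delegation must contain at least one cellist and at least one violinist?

Total 3-person selections from all 7: C(7,3) = 35.
Subtract selections that omit an entire group: no cellists → C(4,3) = 4; no violinists → C(3,3) = 1.
Both groups omitted at once is impossible, so 35 − 5 = 30.

30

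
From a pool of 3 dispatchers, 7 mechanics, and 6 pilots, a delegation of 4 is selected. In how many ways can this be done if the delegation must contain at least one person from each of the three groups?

Unrestricted: C(16,4) = 1820 ways to pick any 4 of the 16.
Selections missing a whole group: no dispatchers → C(13,4) = 715; no mechanics → C(9,4) = 126; no pilots → C(10,4) = 210.
Add back selections omitting two groups (i.e. drawn from a single group): C(3,4) + C(7,4) + C(6,4) = 50.
By inclusion–exclusion: 1820 − 1051 + 50 = 819.

819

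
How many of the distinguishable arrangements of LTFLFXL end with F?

With the last slot taken by F, it remains to arrange the other 6 letters (LTLFXL).
Those 6 letters have L appearing 3 times, giving (6)!/(3!) = 120.

120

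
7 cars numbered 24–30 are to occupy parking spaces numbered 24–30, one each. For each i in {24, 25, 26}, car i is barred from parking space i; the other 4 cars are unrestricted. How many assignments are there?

Let Aᵢ (for i ∈ {24, 25, 26}) be the placements that put car i in its forbidden parking space. Any j of these fix j positions, leaving (7−j)! ways to fill the rest, and there are C(3,j) ways to pick which j.
By inclusion–exclusion, the number of valid placements is Σ_{j=0}^{3} (−1)^j C(3,j)·(7−j)!.
Computing: 5040 − 2160 + 360 − 24 = 3216.

3216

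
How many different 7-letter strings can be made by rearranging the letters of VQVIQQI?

210

VQVIQQI has 7 letters with I appearing twice, Q appearing 3 times, and V appearing twice.
So there are 7! / (3!·2!·2!) = 210 distinguishable arrangements.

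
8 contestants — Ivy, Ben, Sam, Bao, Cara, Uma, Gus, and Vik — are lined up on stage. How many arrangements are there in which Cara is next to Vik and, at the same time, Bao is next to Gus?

2880

Treat {Cara,Vik} as one block (2 orders) and {Bao,Gus} as another (2 orders).
That leaves 6 units to arrange: 2 × 2 × 6! = 4 × 720 = 2880.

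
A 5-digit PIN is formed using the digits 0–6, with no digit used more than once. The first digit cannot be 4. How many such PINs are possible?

2160

The first digit has 7−1 = 6 choices (anything except 4).
The remaining 4 digits are filled from the other 6 symbols without repetition: 6 × 5 × 4 × 3 = 360.
Total: 6 × 360 = 2160.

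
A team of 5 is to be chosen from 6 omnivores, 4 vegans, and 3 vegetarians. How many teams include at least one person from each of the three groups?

Total 5-person selections from all 13: C(13,5) = 1287.
Subtract selections that omit an entire group: no omnivores → C(7,5) = 21; no vegans → C(9,5) = 126; no vegetarians → C(10,5) = 252.
Add back selections omitting two groups (i.e. drawn from a single group): C(6,5) + C(4,5) + C(3,5) = 6.
By inclusion–exclusion: 1287 − 399 + 6 = 894.

894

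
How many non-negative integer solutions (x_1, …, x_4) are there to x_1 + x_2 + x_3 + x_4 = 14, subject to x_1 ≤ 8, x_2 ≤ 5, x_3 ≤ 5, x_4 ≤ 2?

62

Ignoring the caps, the number of non-negative solutions to x_1+…+x_4 = 14 is C(17,3) = 680.
Subtract solutions that violate a single cap (substitute x_i' = x_i − (cap_i+1)): x_1 ≥ 9 gives C(8,3) = 56; x_2 ≥ 6 gives C(11,3) = 165; x_3 ≥ 6 gives C(11,3) = 165; x_4 ≥ 3 gives C(14,3) = 364. Together 750.
Add back pairs where two caps are both exceeded: 0 + 0 + 10 + 10 + 56 + 56 = 132.
By inclusion–exclusion the count is 680 − 750 + 132 = 62.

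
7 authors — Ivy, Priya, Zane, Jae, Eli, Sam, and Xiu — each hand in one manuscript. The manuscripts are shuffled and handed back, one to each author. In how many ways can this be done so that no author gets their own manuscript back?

1854

Count assignments avoiding every fixed point. For any j of the 7 authors fixed to their own manuscript, the other 7−j can be arranged in (7−j)! ways.
By inclusion–exclusion this is Σ_{j=0}^{7} (−1)^j C(7,j)·(7−j)!.
Computing: 5040 − 5040 + 2520 − 840 + 210 − 42 + 7 − 1 = 1854.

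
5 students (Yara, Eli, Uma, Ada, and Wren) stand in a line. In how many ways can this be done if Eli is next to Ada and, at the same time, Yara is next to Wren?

24

Treat {Eli,Ada} as one block (2 orders) and {Yara,Wren} as another (2 orders).
That leaves 3 units to arrange: 2 × 2 × 3! = 4 × 6 = 24.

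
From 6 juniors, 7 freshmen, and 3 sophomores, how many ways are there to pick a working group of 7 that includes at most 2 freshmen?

Split by how many freshmen are chosen (0 through 2).
Sum: C(7,0)·C(9,7) + C(7,1)·C(9,6) + C(7,2)·C(9,5) = 36 + 588 + 2646 = 3270.

3270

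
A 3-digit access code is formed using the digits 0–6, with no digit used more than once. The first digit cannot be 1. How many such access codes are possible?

180

The first digit has 7−1 = 6 choices (anything except 1).
The remaining 2 digits are filled from the other 6 symbols without repetition: 6 × 5 = 30.
Total: 6 × 30 = 180.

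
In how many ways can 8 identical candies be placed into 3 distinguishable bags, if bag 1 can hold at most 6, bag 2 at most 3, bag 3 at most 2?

By stars and bars, unrestricted non-negative solutions to x_1+…+x_3 = 8 number C(8+2,2) = 45.
Subtract solutions that violate a single cap (substitute x_i' = x_i − (cap_i+1)): x_1 ≥ 7 gives C(3,2) = 3; x_2 ≥ 4 gives C(6,2) = 15; x_3 ≥ 3 gives C(7,2) = 21. Together 39.
Add back pairs where two caps are both exceeded: 0 + 0 + 3 = 3.
By inclusion–exclusion the count is 45 − 39 + 3 = 9.

9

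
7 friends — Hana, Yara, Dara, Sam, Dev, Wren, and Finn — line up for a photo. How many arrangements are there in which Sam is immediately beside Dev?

1440

Place the 5 others and the Sam-Dev pair as 6 objects in a line; the pair has 2 internal arrangements.
That gives 2 × 6! = 2 × 720 = 1440.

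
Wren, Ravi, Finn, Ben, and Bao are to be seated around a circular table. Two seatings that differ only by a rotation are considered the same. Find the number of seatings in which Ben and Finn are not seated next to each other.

All circular seatings of 5 people number (4)! = 24.
Seatings with Ben beside Finn: treat them as a block with 2 internal orders, giving 2 × (3)! = 12.
Subtracting, 24 − 12 = 12.

12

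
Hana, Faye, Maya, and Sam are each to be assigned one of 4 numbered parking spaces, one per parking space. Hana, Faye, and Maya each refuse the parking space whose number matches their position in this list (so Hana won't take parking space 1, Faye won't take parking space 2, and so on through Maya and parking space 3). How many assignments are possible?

11

Let Aᵢ (for i ∈ {1, 2, 3}) be the placements that put person i in their forbidden parking space. Any j of these fix j positions, leaving (4−j)! ways to fill the rest, and there are C(3,j) ways to pick which j.
By inclusion–exclusion, the number of valid placements is Σ_{j=0}^{3} (−1)^j C(3,j)·(4−j)!.
Computing: 24 − 18 + 6 − 1 = 11.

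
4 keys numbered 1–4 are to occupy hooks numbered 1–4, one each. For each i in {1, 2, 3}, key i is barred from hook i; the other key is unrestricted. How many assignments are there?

Let Aᵢ (for i ∈ {1, 2, 3}) be the placements that put key i in its forbidden hook. Any j of these fix j positions, leaving (4−j)! ways to fill the rest, and there are C(3,j) ways to pick which j.
By inclusion–exclusion, the number of valid placements is Σ_{j=0}^{3} (−1)^j C(3,j)·(4−j)!.
Computing: 24 − 18 + 6 − 1 = 11.

11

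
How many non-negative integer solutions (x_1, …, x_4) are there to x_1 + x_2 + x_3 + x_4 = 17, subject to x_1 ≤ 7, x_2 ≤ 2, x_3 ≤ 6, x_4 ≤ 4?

10

By stars and bars, unrestricted non-negative solutions to x_1+…+x_4 = 17 number C(17+3,3) = 1140.
Subtract solutions that violate a single cap (substitute x_i' = x_i − (cap_i+1)): x_1 ≥ 8 gives C(12,3) = 220; x_2 ≥ 3 gives C(17,3) = 680; x_3 ≥ 7 gives C(13,3) = 286; x_4 ≥ 5 gives C(15,3) = 455. Together 1641.
Add back pairs where two caps are both exceeded: 84 + 10 + 35 + 120 + 220 + 56 = 525.
Subtract triples: 0 + 4 + 0 + 10 = 14.
By inclusion–exclusion the count is 1140 − 1641 + 525 − 14 = 10.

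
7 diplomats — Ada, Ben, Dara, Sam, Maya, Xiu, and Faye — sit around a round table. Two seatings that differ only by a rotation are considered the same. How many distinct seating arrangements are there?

Fix one person's seat to break rotational symmetry; the remaining 6 people can be arranged in (6)! = 720 ways.

720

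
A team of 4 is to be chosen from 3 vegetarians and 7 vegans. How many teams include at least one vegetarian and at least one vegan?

With no constraint there are C(10,4) = 210 possible selections.
Subtract selections that omit an entire group: no vegetarians → C(7,4) = 35; no vegans → C(3,4) = 0.
Both groups omitted at once is impossible, so 210 − 35 = 175.

175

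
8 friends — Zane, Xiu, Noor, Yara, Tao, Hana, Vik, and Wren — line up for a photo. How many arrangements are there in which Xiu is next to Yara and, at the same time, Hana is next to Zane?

2880

Treat {Xiu,Yara} as one block (2 orders) and {Hana,Zane} as another (2 orders).
That leaves 6 units to arrange: 2 × 2 × 6! = 4 × 720 = 2880.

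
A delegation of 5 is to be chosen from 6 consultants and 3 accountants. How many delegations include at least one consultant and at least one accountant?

With no constraint there are C(9,5) = 126 possible selections.
Subtract selections that omit an entire group: no consultants → C(3,5) = 0; no accountants → C(6,5) = 6.
Both groups omitted at once is impossible, so 126 − 6 = 120.

120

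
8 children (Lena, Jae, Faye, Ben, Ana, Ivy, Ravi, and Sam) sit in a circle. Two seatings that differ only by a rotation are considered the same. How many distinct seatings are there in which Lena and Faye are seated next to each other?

1440

Treat {Lena, Faye} as one unit (2 internal orders) and seat the resulting 7 units around the table: (6)! circular arrangements.
So 2 × (6)! = 2 × 720 = 1440.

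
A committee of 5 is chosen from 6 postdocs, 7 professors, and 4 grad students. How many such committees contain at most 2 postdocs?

Split by how many postdocs are chosen (0 through 2).
Sum: C(6,0)·C(11,5) + C(6,1)·C(11,4) + C(6,2)·C(11,3) = 462 + 1980 + 2475 = 4917.

4917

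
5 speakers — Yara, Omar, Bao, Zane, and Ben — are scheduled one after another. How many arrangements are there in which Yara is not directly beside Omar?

72

Of the 5! = 120 arrangements, those with Yara and Omar adjacent number 2 × 4! = 48 (treat the pair as a block with 2 internal orders).
So 120 − 48 = 72 arrangements keep them apart.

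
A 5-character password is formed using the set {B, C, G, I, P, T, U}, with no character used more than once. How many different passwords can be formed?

With no repetition, fill the 5 characters in order: 7 choices, then 6, down to 3.
That product is 7 × 6 × 5 × 4 × 3 = 2520.

2520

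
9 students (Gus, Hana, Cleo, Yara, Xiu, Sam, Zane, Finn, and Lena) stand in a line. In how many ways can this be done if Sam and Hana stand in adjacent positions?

80640

Treat {Sam, Hana} as a single unit. There are 8 units to order, and the pair itself can be ordered 2 ways.
That gives 2 × 8! = 2 × 40320 = 80640.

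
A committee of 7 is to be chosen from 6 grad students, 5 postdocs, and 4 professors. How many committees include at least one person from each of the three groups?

5949

Unrestricted: C(15,7) = 6435 ways to pick any 7 of the 15.
Subtract selections that omit an entire group: no grad students → C(9,7) = 36; no postdocs → C(10,7) = 120; no professors → C(11,7) = 330.
Add back selections omitting two groups (i.e. drawn from a single group): C(6,7) + C(5,7) + C(4,7) = 0.
By inclusion–exclusion: 6435 − 486 + 0 = 5949.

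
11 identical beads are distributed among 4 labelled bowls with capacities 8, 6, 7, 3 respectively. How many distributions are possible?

Ignoring the caps, the number of non-negative solutions to x_1+…+x_4 = 11 is C(14,3) = 364.
Subtract solutions that violate a single cap (substitute x_i' = x_i − (cap_i+1)): x_1 ≥ 9 gives C(5,3) = 10; x_2 ≥ 7 gives C(7,3) = 35; x_3 ≥ 8 gives C(6,3) = 20; x_4 ≥ 4 gives C(10,3) = 120. Together 185.
Add back pairs where two caps are both exceeded: 0 + 0 + 0 + 0 + 1 + 0 = 1.
By inclusion–exclusion the count is 364 − 185 + 1 = 180.

180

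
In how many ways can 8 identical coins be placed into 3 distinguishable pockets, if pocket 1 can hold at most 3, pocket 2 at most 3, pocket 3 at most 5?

By stars and bars, unrestricted non-negative solutions to x_1+…+x_3 = 8 number C(8+2,2) = 45.
Subtract solutions that violate a single cap (substitute x_i' = x_i − (cap_i+1)): x_1 ≥ 4 gives C(6,2) = 15; x_2 ≥ 4 gives C(6,2) = 15; x_3 ≥ 6 gives C(4,2) = 6. Together 36.
Add back pairs where two caps are both exceeded: 1 + 0 + 0 = 1.
By inclusion–exclusion the count is 45 − 36 + 1 = 10.

10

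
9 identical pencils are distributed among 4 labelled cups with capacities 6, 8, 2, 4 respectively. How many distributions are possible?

Ignoring the caps, the number of non-negative solutions to x_1+…+x_4 = 9 is C(12,3) = 220.
Subtract solutions that violate a single cap (substitute x_i' = x_i − (cap_i+1)): x_1 ≥ 7 gives C(5,3) = 10; x_2 ≥ 9 gives C(3,3) = 1; x_3 ≥ 3 gives C(9,3) = 84; x_4 ≥ 5 gives C(7,3) = 35. Together 130.
Add back pairs where two caps are both exceeded: 0 + 0 + 0 + 0 + 0 + 4 = 4.
By inclusion–exclusion the count is 220 − 130 + 4 = 94.

94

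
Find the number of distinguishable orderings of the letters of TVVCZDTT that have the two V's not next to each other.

2520

Total arrangements of TVVCZDTT: 8!/(3!·2!) = 3360.
Arrangements with the V's together: treat VV as one letter, giving (7)!/(3!) = 840.
Subtracting, 3360 − 840 = 2520 arrangements keep the V's apart.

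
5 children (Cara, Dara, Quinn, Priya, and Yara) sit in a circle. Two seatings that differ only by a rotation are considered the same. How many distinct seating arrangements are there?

Around a circle, 5 distinct people have 5!/5 = (4)! = 24 rotationally distinct seatings.

24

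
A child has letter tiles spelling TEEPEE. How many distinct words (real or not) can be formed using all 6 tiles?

30

The 6 letters of TEEPEE have repeats: E appearing 4 times.
So there are 6! / (4!) = 30 distinguishable arrangements.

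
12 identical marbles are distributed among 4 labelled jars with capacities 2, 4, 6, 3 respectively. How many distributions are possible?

Ignoring the caps, the number of non-negative solutions to x_1+…+x_4 = 12 is C(15,3) = 455.
Subtract solutions that violate a single cap (substitute x_i' = x_i − (cap_i+1)): x_1 ≥ 3 gives C(12,3) = 220; x_2 ≥ 5 gives C(10,3) = 120; x_3 ≥ 7 gives C(8,3) = 56; x_4 ≥ 4 gives C(11,3) = 165. Together 561.
Add back pairs where two caps are both exceeded: 35 + 10 + 56 + 1 + 20 + 4 = 126.
Subtract triples: 0 + 1 + 0 + 0 = 1.
By inclusion–exclusion the count is 455 − 561 + 126 − 1 = 19.

19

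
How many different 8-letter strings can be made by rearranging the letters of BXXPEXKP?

BXXPEXKP has 8 letters with P appearing twice and X appearing 3 times.
The number of distinct arrangements is 8!/(3!·2!) = 40320/12 = 3360.

3360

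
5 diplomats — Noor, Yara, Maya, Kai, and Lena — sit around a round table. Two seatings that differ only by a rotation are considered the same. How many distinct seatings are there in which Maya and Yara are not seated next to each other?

12

Without the restriction there are (4)! = 24 seatings.
Seatings with Maya beside Yara: treat them as a block with 2 internal orders, giving 2 × (3)! = 12.
Subtracting, 24 − 12 = 12.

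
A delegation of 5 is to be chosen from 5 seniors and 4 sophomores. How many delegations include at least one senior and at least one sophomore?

125

With no constraint there are C(9,5) = 126 possible selections.
Subtract selections that omit an entire group: no seniors → C(4,5) = 0; no sophomores → C(5,5) = 1.
Both groups omitted at once is impossible, so 126 − 1 = 125.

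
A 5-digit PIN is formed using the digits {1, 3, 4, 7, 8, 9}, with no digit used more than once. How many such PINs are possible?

720

This is a permutation of 5 out of 6: P(6,5) = 6!/1!.
6 × 5 × 4 × 3 × 2 = 720.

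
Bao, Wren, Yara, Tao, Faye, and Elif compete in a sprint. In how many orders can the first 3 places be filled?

This is an ordered selection of 3 from 6: P(6,3).
That gives 6 × 5 × 4 = 120.

120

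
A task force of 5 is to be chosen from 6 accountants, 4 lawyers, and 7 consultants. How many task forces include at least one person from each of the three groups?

Unrestricted: C(17,5) = 6188 ways to pick any 5 of the 17.
Subtract selections that omit an entire group: no accountants → C(11,5) = 462; no lawyers → C(13,5) = 1287; no consultants → C(10,5) = 252.
Add back selections omitting two groups (i.e. drawn from a single group): C(6,5) + C(4,5) + C(7,5) = 27.
By inclusion–exclusion: 6188 − 2001 + 27 = 4214.

4214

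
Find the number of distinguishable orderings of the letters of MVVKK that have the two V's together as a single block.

Treat the 2 copies of V as a single block. The multiset to arrange is then {VV, K, K, M}, 4 items in all.
That gives (4)!/(2!) = 12 arrangements.

12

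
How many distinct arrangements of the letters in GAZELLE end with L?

Fix L in the last position and arrange the remaining 6 letters.
Those 6 letters have E appearing twice, giving (6)!/(2!) = 360.

360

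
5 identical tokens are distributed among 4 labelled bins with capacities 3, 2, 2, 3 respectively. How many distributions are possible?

28

By stars and bars, unrestricted non-negative solutions to x_1+…+x_4 = 5 number C(5+3,3) = 56.
Subtract solutions that violate a single cap (substitute x_i' = x_i − (cap_i+1)): x_1 ≥ 4 gives C(4,3) = 4; x_2 ≥ 3 gives C(5,3) = 10; x_3 ≥ 3 gives C(5,3) = 10; x_4 ≥ 4 gives C(4,3) = 4. Together 28.
No two caps can be exceeded simultaneously, so the pair terms are all 0.
By inclusion–exclusion the count is 56 − 28 + 0 = 28.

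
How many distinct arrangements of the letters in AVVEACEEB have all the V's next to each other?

3360

Treat the 2 copies of V as a single block. The multiset to arrange is then {VV, A, A, B, C, E, E, E}, 8 items in all.
That gives (8)!/(3!·2!) = 3360 arrangements.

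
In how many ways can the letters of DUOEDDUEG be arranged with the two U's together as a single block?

Treat the 2 copies of U as a single block. The multiset to arrange is then {UU, D, D, D, E, E, G, O}, 8 items in all.
That gives (8)!/(3!·2!) = 3360 arrangements.

3360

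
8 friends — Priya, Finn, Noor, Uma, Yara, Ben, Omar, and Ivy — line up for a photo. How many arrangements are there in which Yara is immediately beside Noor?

10080

Treat {Yara, Noor} as a single unit. There are 7 units to order, and the pair itself can be ordered 2 ways.
That gives 2 × 7! = 2 × 5040 = 10080.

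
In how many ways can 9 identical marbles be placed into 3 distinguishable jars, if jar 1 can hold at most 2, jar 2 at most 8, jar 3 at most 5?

By stars and bars, unrestricted non-negative solutions to x_1+…+x_3 = 9 number C(9+2,2) = 55.
Subtract solutions that violate a single cap (substitute x_i' = x_i − (cap_i+1)): x_1 ≥ 3 gives C(8,2) = 28; x_2 ≥ 9 gives C(2,2) = 1; x_3 ≥ 6 gives C(5,2) = 10. Together 39.
Add back pairs where two caps are both exceeded: 0 + 1 + 0 = 1.
By inclusion–exclusion the count is 55 − 39 + 1 = 17.

17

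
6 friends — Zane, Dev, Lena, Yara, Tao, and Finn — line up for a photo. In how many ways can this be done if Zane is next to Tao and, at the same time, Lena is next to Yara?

96

Treat {Zane,Tao} as one block (2 orders) and {Lena,Yara} as another (2 orders).
That leaves 4 units to arrange: 2 × 2 × 4! = 4 × 24 = 96.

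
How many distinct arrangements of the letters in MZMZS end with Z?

12

Fix Z in the last position and arrange the remaining 4 letters.
Those 4 letters have M appearing twice, giving (4)!/(2!) = 12.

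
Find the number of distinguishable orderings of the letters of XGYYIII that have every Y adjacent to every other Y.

Treat the 2 copies of Y as a single block. The multiset to arrange is then {YY, G, I, I, I, X}, 6 items in all.
That gives (6)!/(3!) = 120 arrangements.

120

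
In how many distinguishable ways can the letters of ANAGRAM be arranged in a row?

840

Letter multiplicities in ANAGRAM: A×3, G×1, M×1, N×1, R×1.
Dividing 7! = 5040 by 3! = 6 for the repeated letters gives 840.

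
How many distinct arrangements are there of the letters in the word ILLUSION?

10080

ILLUSION has 8 letters with I appearing twice and L appearing twice.
Dividing 8! = 40320 by 2!·2! = 4 for the repeated letters gives 10080.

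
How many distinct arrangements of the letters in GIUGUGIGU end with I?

With the last slot taken by I, it remains to arrange the other 8 letters (GUGUGIGU).
Those 8 letters have G appearing 4 times and U appearing 3 times, giving (8)!/(4!·3!) = 280.

280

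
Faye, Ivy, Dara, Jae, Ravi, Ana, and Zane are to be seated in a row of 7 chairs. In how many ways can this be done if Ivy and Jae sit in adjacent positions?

1440

Place the 5 others and the Ivy-Jae pair as 6 objects in a line; the pair has 2 internal arrangements.
So the count is 2·(6)! = 1440.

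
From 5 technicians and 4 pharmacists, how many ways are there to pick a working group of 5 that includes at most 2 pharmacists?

81

Split by how many pharmacists are chosen (0 through 2).
Sum: C(4,0)·C(5,5) + C(4,1)·C(5,4) + C(4,2)·C(5,3) = 1 + 20 + 60 = 81.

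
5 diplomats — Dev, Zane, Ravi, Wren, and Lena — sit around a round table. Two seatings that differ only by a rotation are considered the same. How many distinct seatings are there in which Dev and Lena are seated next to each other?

Glue Dev and Lena into a block (2 internal orders). Seating 4 units around a circle gives (3)! arrangements.
So 2 × (3)! = 2 × 6 = 12.

12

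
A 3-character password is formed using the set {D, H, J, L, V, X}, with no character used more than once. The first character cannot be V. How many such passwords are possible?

100

The first character has 6−1 = 5 choices (anything except V).
The remaining 2 characters are filled from the other 5 symbols without repetition: 5 × 4 = 20.
Total: 5 × 20 = 100.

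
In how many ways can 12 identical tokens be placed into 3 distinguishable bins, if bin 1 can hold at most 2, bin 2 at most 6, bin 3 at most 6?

Without the upper bounds there are C(14,2) = 91 ways to split 12 among 3 bins.
Subtract solutions that violate a single cap (substitute x_i' = x_i − (cap_i+1)): x_1 ≥ 3 gives C(11,2) = 55; x_2 ≥ 7 gives C(7,2) = 21; x_3 ≥ 7 gives C(7,2) = 21. Together 97.
Add back pairs where two caps are both exceeded: 6 + 6 + 0 = 12.
By inclusion–exclusion the count is 91 − 97 + 12 = 6.

6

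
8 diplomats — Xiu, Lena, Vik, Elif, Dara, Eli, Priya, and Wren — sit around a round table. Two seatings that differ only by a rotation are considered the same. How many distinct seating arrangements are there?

Fix one person's seat to break rotational symmetry; the remaining 7 people can be arranged in (7)! = 5040 ways.

5040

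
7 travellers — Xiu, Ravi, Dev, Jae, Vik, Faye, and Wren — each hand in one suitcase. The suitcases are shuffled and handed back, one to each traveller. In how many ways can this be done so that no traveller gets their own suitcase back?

Count assignments avoiding every fixed point. For any j of the 7 travellers fixed to their own suitcase, the other 7−j can be arranged in (7−j)! ways.
By inclusion–exclusion this is Σ_{j=0}^{7} (−1)^j C(7,j)·(7−j)!.
Computing: 5040 − 5040 + 2520 − 840 + 210 − 42 + 7 − 1 = 1854.

1854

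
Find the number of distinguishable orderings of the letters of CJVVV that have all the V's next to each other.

6

Treat the 3 copies of V as a single block. The multiset to arrange is then {VVV, C, J}, 3 items in all.
All 3 items are distinct, so there are (3)! = 6 arrangements.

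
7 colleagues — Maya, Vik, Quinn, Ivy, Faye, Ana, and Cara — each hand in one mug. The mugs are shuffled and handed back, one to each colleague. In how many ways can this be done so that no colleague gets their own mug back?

1854

Let Aᵢ be the assignments in which colleague i gets their own mug. We want the size of the complement of A₁∪…∪A_7.
By inclusion–exclusion this is Σ_{j=0}^{7} (−1)^j C(7,j)·(7−j)!.
Computing: 5040 − 5040 + 2520 − 840 + 210 − 42 + 7 − 1 = 1854.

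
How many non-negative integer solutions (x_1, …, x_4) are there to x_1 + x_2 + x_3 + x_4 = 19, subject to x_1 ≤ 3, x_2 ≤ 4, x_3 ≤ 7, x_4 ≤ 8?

20

By stars and bars, unrestricted non-negative solutions to x_1+…+x_4 = 19 number C(19+3,3) = 1540.
Subtract solutions that violate a single cap (substitute x_i' = x_i − (cap_i+1)): x_1 ≥ 4 gives C(18,3) = 816; x_2 ≥ 5 gives C(17,3) = 680; x_3 ≥ 8 gives C(14,3) = 364; x_4 ≥ 9 gives C(13,3) = 286. Together 2146.
Add back pairs where two caps are both exceeded: 286 + 120 + 84 + 84 + 56 + 10 = 640.
Subtract triples: 10 + 4 + 0 + 0 = 14.
By inclusion–exclusion the count is 1540 − 2146 + 640 − 14 = 20.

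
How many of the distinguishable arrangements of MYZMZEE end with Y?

Fix Y in the last position and arrange the remaining 6 letters.
Those 6 letters have E appearing twice, M appearing twice, and Z appearing twice, giving (6)!/(2!·2!·2!) = 90.

90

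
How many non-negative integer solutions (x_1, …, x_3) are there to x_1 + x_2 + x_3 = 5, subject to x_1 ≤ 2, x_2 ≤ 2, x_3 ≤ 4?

8

Ignoring the caps, the number of non-negative solutions to x_1+…+x_3 = 5 is C(7,2) = 21.
Subtract solutions that violate a single cap (substitute x_i' = x_i − (cap_i+1)): x_1 ≥ 3 gives C(4,2) = 6; x_2 ≥ 3 gives C(4,2) = 6; x_3 ≥ 5 gives C(2,2) = 1. Together 13.
No two caps can be exceeded simultaneously, so the pair terms are all 0.
By inclusion–exclusion the count is 21 − 13 + 0 = 8.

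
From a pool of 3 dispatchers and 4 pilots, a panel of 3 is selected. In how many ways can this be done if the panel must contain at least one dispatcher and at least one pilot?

Unrestricted: C(7,3) = 35 ways to pick any 3 of the 7.
Selections missing a whole group: no dispatchers → C(4,3) = 4; no pilots → C(3,3) = 1.
Both groups omitted at once is impossible, so 35 − 5 = 30.

30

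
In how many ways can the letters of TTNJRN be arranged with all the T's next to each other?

60

Treat the 2 copies of T as a single block. The multiset to arrange is then {TT, J, N, N, R}, 5 items in all.
That gives (5)!/(2!) = 60 arrangements.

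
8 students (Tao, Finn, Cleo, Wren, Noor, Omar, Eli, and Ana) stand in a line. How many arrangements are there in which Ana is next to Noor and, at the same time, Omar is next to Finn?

Treat {Ana,Noor} as one block (2 orders) and {Omar,Finn} as another (2 orders).
That leaves 6 units to arrange: 2 × 2 × 6! = 4 × 720 = 2880.

2880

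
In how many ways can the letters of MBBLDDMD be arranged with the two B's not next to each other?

Total arrangements of MBBLDDMD: 8!/(3!·2!·2!) = 1680.
If the two B's are adjacent, glue them into one block, leaving 7 items to arrange: (7)!/(3!·2!) = 420 ways.
Subtracting, 1680 − 420 = 1260 arrangements keep the B's apart.

1260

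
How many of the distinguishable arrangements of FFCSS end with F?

12

With the last slot taken by F, it remains to arrange the other 4 letters (FCSS).
Those 4 letters have S appearing twice, giving (4)!/(2!) = 12.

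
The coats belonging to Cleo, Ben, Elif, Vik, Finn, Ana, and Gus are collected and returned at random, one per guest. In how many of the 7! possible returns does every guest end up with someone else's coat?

1854

Let Aᵢ be the assignments in which guest i gets their own coat. We want the size of the complement of A₁∪…∪A_7.
By inclusion–exclusion this is Σ_{j=0}^{7} (−1)^j C(7,j)·(7−j)!.
Computing: 5040 − 5040 + 2520 − 840 + 210 − 42 + 7 − 1 = 1854.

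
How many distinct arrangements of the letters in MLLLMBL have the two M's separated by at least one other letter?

75

There are 7!/(4!·2!) = 105 arrangements of MLLLMBL in total.
Arrangements with the M's together: treat MM as one letter, giving (6)!/(4!) = 30.
Subtracting, 105 − 30 = 75 arrangements keep the M's apart.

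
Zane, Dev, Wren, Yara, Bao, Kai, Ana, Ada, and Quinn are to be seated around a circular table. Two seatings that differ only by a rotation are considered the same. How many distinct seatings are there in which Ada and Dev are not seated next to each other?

30240

Without the restriction there are (8)! = 40320 seatings.
Those with Ada next to Dev: fuse the pair into one unit and seat 8 units around a circle — 2·(7)! = 10080.
Subtracting, 40320 − 10080 = 30240.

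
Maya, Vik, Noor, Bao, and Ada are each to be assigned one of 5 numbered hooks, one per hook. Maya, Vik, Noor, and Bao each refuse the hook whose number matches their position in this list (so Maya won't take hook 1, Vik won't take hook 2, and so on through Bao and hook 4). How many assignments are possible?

Let Aᵢ (for 1 ≤ i ≤ 4) be the placements that put person i in their forbidden hook. Any j of these fix j positions, leaving (5−j)! ways to fill the rest, and there are C(4,j) ways to pick which j.
By inclusion–exclusion, the number of valid placements is Σ_{j=0}^{4} (−1)^j C(4,j)·(5−j)!.
Computing: 120 − 96 + 36 − 8 + 1 = 53.

53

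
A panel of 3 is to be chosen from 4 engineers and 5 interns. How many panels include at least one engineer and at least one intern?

Total 3-person selections from all 9: C(9,3) = 84.
Subtract selections that omit an entire group: no engineers → C(5,3) = 10; no interns → C(4,3) = 4.
Both groups omitted at once is impossible, so 84 − 14 = 70.

70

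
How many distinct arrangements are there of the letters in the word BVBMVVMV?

420

Letter multiplicities in BVBMVVMV: B×2, M×2, V×4.
The number of distinct arrangements is 8!/(4!·2!·2!) = 40320/96 = 420.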